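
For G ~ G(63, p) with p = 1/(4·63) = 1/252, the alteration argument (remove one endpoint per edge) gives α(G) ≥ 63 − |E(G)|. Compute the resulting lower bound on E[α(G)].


E[|E(G)|] = C(63, 2)·p = 1953 · (1/252) = 31/4.
E[α(G)] ≥ n − E[|E(G)|] = 63 − 31/4 = 221/4.
Numerically: ≈ 55.2500.
(This is only a lower bound; the true E[α(G)] may be larger.)

E[α(G)] ≥ 221/4 ≈ 55.2500.


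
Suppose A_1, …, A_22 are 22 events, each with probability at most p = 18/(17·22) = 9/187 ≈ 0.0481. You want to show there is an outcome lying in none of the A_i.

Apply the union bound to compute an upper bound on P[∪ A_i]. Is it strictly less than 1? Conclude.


Union bound: P[∪_{i=1}^{22} A_i] ≤ Σ_i P[A_i] ≤ 22·p = 22·(9/187) = 18/17.
Numerically: 18/17 ≈ 1.0588.
Is 18/17 < 1? NO.
Since the bound 18/17 is ≥ 1, the union bound is uninformative here; it does NOT by itself certify existence.

22·p = 18/17 ≈ 1.0588; existence NOT certified by the union bound.


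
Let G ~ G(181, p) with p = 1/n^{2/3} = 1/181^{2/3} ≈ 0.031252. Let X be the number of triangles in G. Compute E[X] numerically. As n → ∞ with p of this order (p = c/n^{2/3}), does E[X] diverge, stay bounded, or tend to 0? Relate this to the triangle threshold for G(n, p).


Number of potential triangles: C(181, 3) = 971970.
Each occurs with probability p³ ≈ (0.031252)³ ≈ 3.0524099e-05.
By linearity: E[X] = C(181, 3)·p³ ≈ 971970 · 3.0524099e-05 ≈ 29.66851.
Since α = 2/3 < 1, p = c/n^{2/3} ≫ 1/n is above the triangle threshold p ~ 1/n. Asymptotically E[X] ~ (c³/6)·n^{3(1−α)} = (1³/6)·n^{1} → ∞; triangles are abundant w.h.p.

E[X] ≈ 29.66851; in regime p = Θ(1/n^{2/3}) E[X] diverges (above the triangle threshold p ~ 1/n).


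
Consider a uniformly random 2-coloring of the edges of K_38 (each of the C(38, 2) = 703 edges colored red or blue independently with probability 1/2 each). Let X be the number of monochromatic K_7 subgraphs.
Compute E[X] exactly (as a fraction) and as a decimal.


Let X = Σ_S X_S over the C(38, 7) = 12620256 subsets S of size 7, where X_S = 1 if the K_7 on S is monochromatic.
For a fixed S, the K_7 on S has C(7, 2) = 21 edges. P[all 21 edges red] = (1/2)^21, and likewise for blue, so P[monochromatic] = 2·(1/2)^21 = 2^{1 − 21} = 1/1048576.
By linearity of expectation: E[X] = C(38, 7) · 2^{1 − 21} = 12620256 · 1/1048576 = 394383/32768.
Numerically: E[X] ≈ 12.036.

E[X] = C(38,7)·2^(1−C(7,2)) = 394383/32768 ≈ 12.036.


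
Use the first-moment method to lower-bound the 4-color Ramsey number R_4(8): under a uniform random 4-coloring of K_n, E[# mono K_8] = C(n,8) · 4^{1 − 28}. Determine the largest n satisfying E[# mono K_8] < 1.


We need C(n, 8) · 4^{1 − 28} < 1, i.e. C(n, 8) < 4^{28 − 1} = 18014398509481984.
Check values of n near the boundary:
  n = 405: C(405, 8) = 16745853821188050; 16745853821188050 < 18014398509481984? YES
  n = 406: C(406, 8) = 17082453897995850; 17082453897995850 < 18014398509481984? YES
  n = 407: C(407, 8) = 17424959239309050; 17424959239309050 < 18014398509481984? YES
  n = 408: C(408, 8) = 17773458424095231; 17773458424095231 < 18014398509481984? YES
  n = 409: C(409, 8) = 18128041135797879; 18128041135797879 < 18014398509481984? NO
  n = 410: C(410, 8) = 18488798173326195; 18488798173326195 < 18014398509481984? NO
  n = 411: C(411, 8) = 18855821462126715; 18855821462126715 < 18014398509481984? NO
The largest n with C(n, 8) < 18014398509481984 is n = 408 (where E[X] = 17773458424095231/18014398509481984 ≈ 0.98663). Hence R_4(8) > 408, i.e. R_4(8) ≥ 409.

Largest n = 408; hence R_4(8) > 408.


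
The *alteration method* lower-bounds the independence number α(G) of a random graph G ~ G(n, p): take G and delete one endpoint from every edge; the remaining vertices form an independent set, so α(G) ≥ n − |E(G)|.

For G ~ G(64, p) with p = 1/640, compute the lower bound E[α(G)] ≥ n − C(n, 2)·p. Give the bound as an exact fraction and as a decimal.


E[|E(G)|] = C(64, 2)·p = 2016 · (1/640) = 63/20.
E[α(G)] ≥ n − E[|E(G)|] = 64 − 63/20 = 1217/20.
Numerically: ≈ 60.850000.
(This is only a lower bound; the true E[α(G)] may be larger.)

E[α(G)] ≥ 1217/20 ≈ 60.850000.


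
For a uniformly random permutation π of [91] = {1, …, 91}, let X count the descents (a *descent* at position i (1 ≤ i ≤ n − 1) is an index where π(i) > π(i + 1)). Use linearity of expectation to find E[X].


Write X = Σ X_I over i = 1, …, 90, with X_I the indicator of one descent.
There are 90 indicators.
For each fixed i, the pair (π(i), π(i+1)) is a uniformly random ordered pair of distinct values from {1, …, 91}; by symmetry P[π(i) > π(i+1)] = 1/2.
By linearity: E[X] = 90 · (1/2) = (91 − 1) · (1/2) = 45 ≈ 45.0000.

E[X] = 45 = 45.0000.


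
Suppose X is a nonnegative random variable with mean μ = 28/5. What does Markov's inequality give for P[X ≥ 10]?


μ = E[X] = 28/5, a = 10.
Markov: P[X ≥ 10] ≤ μ/a = (28/5)/10 = 14/25.
Numerically: ≈ 0.560000.
(Since a = 10 > μ = 5.600000, the bound 14/25 is < 1 and informative.)

P[X ≥ 10] ≤ 14/25 ≈ 0.560000.


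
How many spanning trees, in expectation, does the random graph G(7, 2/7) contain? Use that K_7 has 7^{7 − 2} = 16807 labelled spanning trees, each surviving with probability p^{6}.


K_7 has 7^{7 − 2} = 16807 labelled spanning trees.
For each such spanning tree H, let X_H = 1 if all 6 edges of H are present in G. Then P[X_H = 1] = p^{6} = (2/7)^{6} = 64/117649.
By linearity: E[X] = Σ_H E[X_H] = 16807 · p^{6} = 16807 · 64/117649 = 64/7.
Numerically: E[X] ≈ 9.14286.

E[X] = 16807 · (2/7)^{6} = 64/7 ≈ 9.14286.


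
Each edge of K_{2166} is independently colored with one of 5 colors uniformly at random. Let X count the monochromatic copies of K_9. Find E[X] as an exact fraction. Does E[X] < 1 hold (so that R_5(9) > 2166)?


E[X] = C(2166, 9) · 5^{1 − 36} = 2844037944203015677277940 · 5^{−35} = 2844037944203015677277940/2910383045673370361328125.
As a reduced fraction: E[X] = 568807588840603135455588/582076609134674072265625 ≈ 0.977204.
Is E[X] < 1? YES.
Since E[X] < 1, there exists a 5-coloring of K_{2166} with no monochromatic K_9; hence R_5(9) > 2166.

E[X] = 568807588840603135455588/582076609134674072265625 ≈ 0.977204; E[X] < 1, so R_5(9) > 2166.


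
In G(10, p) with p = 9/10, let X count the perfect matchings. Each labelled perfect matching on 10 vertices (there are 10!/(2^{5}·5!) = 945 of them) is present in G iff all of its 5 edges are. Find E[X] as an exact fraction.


K_10 has 10!/(2^{5}·5!) = 945 labelled perfect matchings.
For each such perfect matching H, let X_H = 1 if all 5 edges of H are present in G. Then P[X_H = 1] = p^{5} = (9/10)^{5} = 59049/100000.
Summing the indicators: E[X] = Σ_H E[X_H] = 945 · p^{5} = 945 · 59049/100000 = 11160261/20000.
Numerically: E[X] ≈ 558.

E[X] = 945 · (9/10)^{5} = 11160261/20000 ≈ 558.


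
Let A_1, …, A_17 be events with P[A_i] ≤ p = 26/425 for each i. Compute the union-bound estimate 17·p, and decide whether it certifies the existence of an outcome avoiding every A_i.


Union bound: P[∪_{i=1}^{17} A_i] ≤ Σ_i P[A_i] ≤ 17·p = 17·(26/425) = 26/25.
Numerically: 26/25 ≈ 1.040000.
Is 26/25 < 1? NO.
Since the bound 26/25 is ≥ 1, the union bound is uninformative here; it does NOT by itself certify existence.

17·p = 26/25 ≈ 1.040000; existence NOT certified by the union bound.


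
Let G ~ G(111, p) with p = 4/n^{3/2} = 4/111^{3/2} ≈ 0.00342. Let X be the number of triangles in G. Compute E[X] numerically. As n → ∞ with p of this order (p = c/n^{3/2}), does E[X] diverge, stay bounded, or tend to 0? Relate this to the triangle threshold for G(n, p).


Number of potential triangles: C(111, 3) = 221815.
Each occurs with probability p³ ≈ (0.00342)³ ≈ 4.00153e-08.
By linearity: E[X] = C(111, 3)·p³ ≈ 221815 · 4.00153e-08 ≈ 0.009.
Since α = 3/2 > 1, p = c/n^{3/2} = o(1/n) is below the triangle threshold p ~ 1/n. Asymptotically E[X] ~ (c³/6)·n^{3(1−α)} = (4³/6)·n^{-1.5} → 0, so by Markov's inequality G has no triangles w.h.p.

E[X] ≈ 0.009; in regime p = Θ(1/n^{3/2}) E[X] tends to 0 (below the triangle threshold p ~ 1/n).


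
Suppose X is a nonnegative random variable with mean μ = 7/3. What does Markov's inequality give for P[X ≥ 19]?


μ = E[X] = 7/3, a = 19.
Markov: P[X ≥ 19] ≤ μ/a = (7/3)/19 = 7/57.
Numerically: ≈ 0.12281.
(Since a = 19 > μ = 2.33333, the bound 7/57 is < 1 and informative.)

P[X ≥ 19] ≤ 7/57 ≈ 0.12281.


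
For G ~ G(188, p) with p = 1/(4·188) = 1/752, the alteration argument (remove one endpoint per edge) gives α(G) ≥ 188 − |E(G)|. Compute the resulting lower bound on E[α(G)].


E[|E(G)|] = C(188, 2)·p = 17578 · (1/752) = 187/8.
E[α(G)] ≥ n − E[|E(G)|] = 188 − 187/8 = 1317/8.
Numerically: ≈ 164.625000.
(This is only a lower bound; the true E[α(G)] may be larger.)

E[α(G)] ≥ 1317/8 ≈ 164.625000.


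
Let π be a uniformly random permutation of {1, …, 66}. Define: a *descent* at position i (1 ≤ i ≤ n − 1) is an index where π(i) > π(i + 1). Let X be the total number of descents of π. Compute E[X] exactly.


Write X = Σ X_I over i = 1, …, 65, with X_I the indicator of one descent.
There are 65 indicators.
For each fixed i, the pair (π(i), π(i+1)) is a uniformly random ordered pair of distinct values from {1, …, 66}; by symmetry P[π(i) > π(i+1)] = 1/2.
By linearity: E[X] = 65 · (1/2) = (66 − 1) · (1/2) = 65/2 ≈ 32.500.

E[X] = 65/2 = 32.500.


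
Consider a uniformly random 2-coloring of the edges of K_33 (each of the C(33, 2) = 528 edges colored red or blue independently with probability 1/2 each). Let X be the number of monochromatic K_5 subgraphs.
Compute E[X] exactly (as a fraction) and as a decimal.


Let X = Σ_S X_S over the C(33, 5) = 237336 subsets S of size 5, where X_S = 1 if the K_5 on S is monochromatic.
For a fixed S, the K_5 on S has C(5, 2) = 10 edges. P[all 10 edges red] = (1/2)^10, and likewise for blue, so P[monochromatic] = 2·(1/2)^10 = 2^{1 − 10} = 1/512.
By linearity: E[X] = C(33, 5) · 2^{1 − 10} = 237336 · 1/512 = 29667/64.
Numerically: E[X] ≈ 463.547.

E[X] = C(33,5)·2^(1−C(5,2)) = 29667/64 ≈ 463.547.


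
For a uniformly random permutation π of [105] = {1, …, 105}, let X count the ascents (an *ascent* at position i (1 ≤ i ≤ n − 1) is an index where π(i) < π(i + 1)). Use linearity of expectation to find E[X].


Write X = Σ X_I over i = 1, …, 104, with X_I the indicator of one ascent.
There are 104 indicators.
For each fixed i, the pair (π(i), π(i+1)) is a uniformly random ordered pair of distinct values from {1, …, 105}; by symmetry P[π(i) < π(i+1)] = 1/2.
By linearity: E[X] = 104 · (1/2) = (105 − 1) · (1/2) = 52 ≈ 52.000.

E[X] = 52 = 52.000.


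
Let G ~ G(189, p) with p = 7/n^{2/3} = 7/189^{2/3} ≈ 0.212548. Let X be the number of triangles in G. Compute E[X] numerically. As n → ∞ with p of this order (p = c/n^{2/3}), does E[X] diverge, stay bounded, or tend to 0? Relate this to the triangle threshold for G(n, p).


Number of potential triangles: C(189, 3) = 1107414.
Each occurs with probability p³ ≈ (0.212548)³ ≈ 9.60219479e-03.
By linearity: E[X] = C(189, 3)·p³ ≈ 1107414 · 9.60219479e-03 ≈ 10633.604938.
Since α = 2/3 < 1, p = c/n^{2/3} ≫ 1/n is above the triangle threshold p ~ 1/n. Asymptotically E[X] ~ (c³/6)·n^{3(1−α)} = (7³/6)·n^{1} → ∞; triangles are abundant w.h.p.

E[X] ≈ 10633.604938; in regime p = Θ(1/n^{2/3}) E[X] diverges (above the triangle threshold p ~ 1/n).


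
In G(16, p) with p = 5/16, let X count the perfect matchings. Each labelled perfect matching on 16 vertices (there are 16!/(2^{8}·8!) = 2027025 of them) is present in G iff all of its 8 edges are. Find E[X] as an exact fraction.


K_16 has 16!/(2^{8}·8!) = 2027025 labelled perfect matchings.
For each such perfect matching H, let X_H = 1 if all 8 edges of H are present in G. Then P[X_H = 1] = p^{8} = (5/16)^{8} = 390625/4294967296.
By linearity of expectation: E[X] = Σ_H E[X_H] = 2027025 · p^{8} = 2027025 · 390625/4294967296 = 791806640625/4294967296.
Numerically: E[X] ≈ 184.36.

E[X] = 2027025 · (5/16)^{8} = 791806640625/4294967296 ≈ 184.36.


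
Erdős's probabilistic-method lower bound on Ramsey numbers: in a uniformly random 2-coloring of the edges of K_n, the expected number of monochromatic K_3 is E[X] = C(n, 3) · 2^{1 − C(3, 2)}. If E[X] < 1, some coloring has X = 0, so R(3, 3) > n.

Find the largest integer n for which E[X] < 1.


We need C(n, 3) · 2^{1 − 3} < 1, i.e. C(n, 3) < 2^{3 − 1} = 4.
Check values of n near the boundary:
  n = 3: C(3, 3) = 1; 1 < 4? YES
  n = 4: C(4, 3) = 4; 4 < 4? NO
  n = 5: C(5, 3) = 10; 10 < 4? NO
  n = 6: C(6, 3) = 20; 20 < 4? NO
The largest n with C(n, 3) < 4 is n = 3 (where E[X] = 1/4 ≈ 0.2500000). Hence R(3, 3) > 3, i.e. R(3, 3) ≥ 4.

Largest n = 3; hence R(3, 3) > 3.


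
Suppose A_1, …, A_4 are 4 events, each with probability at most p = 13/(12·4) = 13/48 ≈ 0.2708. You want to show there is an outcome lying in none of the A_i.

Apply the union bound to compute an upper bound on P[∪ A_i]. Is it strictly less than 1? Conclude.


Union bound: P[∪_{i=1}^{4} A_i] ≤ Σ_i P[A_i] ≤ 4·p = 4·(13/48) = 13/12.
Numerically: 13/12 ≈ 1.0833.
Is 13/12 < 1? NO.
Since the bound 13/12 is ≥ 1, the union bound is uninformative here; it does NOT by itself certify existence.

4·p = 13/12 ≈ 1.0833; existence NOT certified by the union bound.


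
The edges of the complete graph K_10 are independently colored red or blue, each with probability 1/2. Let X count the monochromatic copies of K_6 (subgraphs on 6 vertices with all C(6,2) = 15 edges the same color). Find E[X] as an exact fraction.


Let X = Σ_S X_S over the C(10, 6) = 210 subsets S of size 6, where X_S = 1 if the K_6 on S is monochromatic.
For a fixed S, the K_6 on S has C(6, 2) = 15 edges. P[all 15 edges red] = (1/2)^15, and likewise for blue, so P[monochromatic] = 2·(1/2)^15 = 2^{1 − 15} = 1/16384.
By linearity of expectation: E[X] = C(10, 6) · 2^{1 − 15} = 210 · 1/16384 = 105/8192.
Numerically: E[X] ≈ 0.012817.

E[X] = C(10,6)·2^(1−C(6,2)) = 105/8192 ≈ 0.012817.


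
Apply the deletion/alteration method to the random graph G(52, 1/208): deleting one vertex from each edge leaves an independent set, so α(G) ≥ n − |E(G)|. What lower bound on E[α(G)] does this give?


E[|E(G)|] = C(52, 2)·p = 1326 · (1/208) = 51/8.
E[α(G)] ≥ n − E[|E(G)|] = 52 − 51/8 = 365/8.
Numerically: ≈ 45.625.
(This is only a lower bound; the true E[α(G)] may be larger.)

E[α(G)] ≥ 365/8 ≈ 45.625.


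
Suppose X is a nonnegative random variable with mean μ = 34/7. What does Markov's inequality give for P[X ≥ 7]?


μ = E[X] = 34/7, a = 7.
Markov: P[X ≥ 7] ≤ μ/a = (34/7)/7 = 34/49.
Numerically: ≈ 0.694.
(Since a = 7 > μ = 4.857, the bound 34/49 is < 1 and informative.)

P[X ≥ 7] ≤ 34/49 ≈ 0.694.


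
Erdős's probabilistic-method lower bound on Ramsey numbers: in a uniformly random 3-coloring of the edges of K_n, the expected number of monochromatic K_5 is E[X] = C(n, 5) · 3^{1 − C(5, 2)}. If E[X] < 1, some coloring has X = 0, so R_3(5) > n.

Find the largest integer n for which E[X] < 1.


We need C(n, 5) · 3^{1 − 10} < 1, i.e. C(n, 5) < 3^{10 − 1} = 19683.
Check values of n near the boundary:
  n = 19: C(19, 5) = 11628; 11628 < 19683? YES
  n = 20: C(20, 5) = 15504; 15504 < 19683? YES
  n = 21: C(21, 5) = 20349; 20349 < 19683? NO
The largest n with C(n, 5) < 19683 is n = 20 (where E[X] = 5168/6561 ≈ 0.7876848). Hence R_3(5) > 20, i.e. R_3(5) ≥ 21.

Largest n = 20; hence R_3(5) > 20.


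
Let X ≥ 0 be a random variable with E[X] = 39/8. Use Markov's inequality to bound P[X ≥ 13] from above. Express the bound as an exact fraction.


μ = E[X] = 39/8, a = 13.
Markov: P[X ≥ 13] ≤ μ/a = (39/8)/13 = 3/8.
Numerically: ≈ 0.37500.
(Since a = 13 > μ = 4.87500, the bound 3/8 is < 1 and informative.)

P[X ≥ 13] ≤ 3/8 ≈ 0.37500.


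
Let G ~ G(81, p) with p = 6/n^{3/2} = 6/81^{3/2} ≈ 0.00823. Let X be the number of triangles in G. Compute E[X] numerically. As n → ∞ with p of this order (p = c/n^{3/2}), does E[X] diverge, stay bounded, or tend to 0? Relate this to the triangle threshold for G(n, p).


Number of potential triangles: C(81, 3) = 85320.
Each occurs with probability p³ ≈ (0.00823)³ ≈ 5.57534e-07.
By linearity: E[X] = C(81, 3)·p³ ≈ 85320 · 5.57534e-07 ≈ 0.048.
Since α = 3/2 > 1, p = c/n^{3/2} = o(1/n) is below the triangle threshold p ~ 1/n. Asymptotically E[X] ~ (c³/6)·n^{3(1−α)} = (6³/6)·n^{-1.5} → 0, so by Markov's inequality G has no triangles w.h.p.

E[X] ≈ 0.048; in regime p = Θ(1/n^{3/2}) E[X] tends to 0 (below the triangle threshold p ~ 1/n).


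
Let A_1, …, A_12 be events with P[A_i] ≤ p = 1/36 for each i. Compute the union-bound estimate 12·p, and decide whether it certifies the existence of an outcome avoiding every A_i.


Union bound: P[∪_{i=1}^{12} A_i] ≤ Σ_i P[A_i] ≤ 12·p = 12·(1/36) = 1/3.
Numerically: 1/3 ≈ 0.3333.
Is 1/3 < 1? YES.
Since P[∪ A_i] ≤ 1/3 < 1, the complement has P[∩ A_i^c] ≥ 1 − 1/3 = 2/3 > 0, so some outcome avoids every A_i.

12·p = 1/3 ≈ 0.3333; existence CERTIFIED by the union bound.


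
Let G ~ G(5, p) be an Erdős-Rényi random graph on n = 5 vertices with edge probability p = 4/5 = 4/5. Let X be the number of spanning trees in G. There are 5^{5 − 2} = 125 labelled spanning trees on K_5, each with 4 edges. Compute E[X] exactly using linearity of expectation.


K_5 has 5^{5 − 2} = 125 labelled spanning trees.
For each such spanning tree H, let X_H = 1 if all 4 edges of H are present in G. Then P[X_H = 1] = p^{4} = (4/5)^{4} = 256/625.
By linearity of expectation: E[X] = Σ_H E[X_H] = 125 · p^{4} = 125 · 256/625 = 256/5.
Numerically: E[X] ≈ 51.2.

E[X] = 125 · (4/5)^{4} = 256/5 ≈ 51.2.


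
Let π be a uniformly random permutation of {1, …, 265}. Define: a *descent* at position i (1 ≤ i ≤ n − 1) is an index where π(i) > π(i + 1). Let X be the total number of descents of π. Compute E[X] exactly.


Write X = Σ X_I over i = 1, …, 264, with X_I the indicator of one descent.
There are 264 indicators.
For each fixed i, the pair (π(i), π(i+1)) is a uniformly random ordered pair of distinct values from {1, …, 265}; by symmetry P[π(i) > π(i+1)] = 1/2.
By linearity: E[X] = 264 · (1/2) = (265 − 1) · (1/2) = 132 ≈ 132.000000.

E[X] = 132 = 132.000000.


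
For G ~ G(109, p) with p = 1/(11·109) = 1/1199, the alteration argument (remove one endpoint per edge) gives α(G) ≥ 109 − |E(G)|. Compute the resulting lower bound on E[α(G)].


E[|E(G)|] = C(109, 2)·p = 5886 · (1/1199) = 54/11.
E[α(G)] ≥ n − E[|E(G)|] = 109 − 54/11 = 1145/11.
Numerically: ≈ 104.0909.
(This is only a lower bound; the true E[α(G)] may be larger.)

E[α(G)] ≥ 1145/11 ≈ 104.0909.


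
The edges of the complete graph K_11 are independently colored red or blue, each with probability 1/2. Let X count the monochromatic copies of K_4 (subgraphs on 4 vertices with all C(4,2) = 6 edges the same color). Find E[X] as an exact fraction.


Let X = Σ_S X_S over the C(11, 4) = 330 subsets S of size 4, where X_S = 1 if the K_4 on S is monochromatic.
For a fixed S, the K_4 on S has C(4, 2) = 6 edges. P[all 6 edges red] = (1/2)^6, and likewise for blue, so P[monochromatic] = 2·(1/2)^6 = 2^{1 − 6} = 1/32.
By linearity of expectation: E[X] = C(11, 4) · 2^{1 − 6} = 330 · 1/32 = 165/16.
Numerically: E[X] ≈ 10.31250.

E[X] = C(11,4)·2^(1−C(4,2)) = 165/16 ≈ 10.31250.


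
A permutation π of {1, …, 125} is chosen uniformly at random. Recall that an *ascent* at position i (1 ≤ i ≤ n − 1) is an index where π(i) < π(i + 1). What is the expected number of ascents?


Write X = Σ X_I over i = 1, …, 124, with X_I the indicator of one ascent.
There are 124 indicators.
For each fixed i, the pair (π(i), π(i+1)) is a uniformly random ordered pair of distinct values from {1, …, 125}; by symmetry P[π(i) < π(i+1)] = 1/2.
By linearity: E[X] = 124 · (1/2) = (125 − 1) · (1/2) = 62 ≈ 62.000.

E[X] = 62 = 62.000.


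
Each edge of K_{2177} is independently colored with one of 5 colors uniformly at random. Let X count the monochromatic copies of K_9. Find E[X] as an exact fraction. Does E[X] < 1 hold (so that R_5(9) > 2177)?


E[X] = C(2177, 9) · 5^{1 − 36} = 2976951400847999984172400 · 5^{−35} = 2976951400847999984172400/2910383045673370361328125.
As a reduced fraction: E[X] = 119078056033919999366896/116415321826934814453125 ≈ 1.0228727.
Is E[X] < 1? NO.
Since E[X] ≥ 1, the first-moment bound is inconclusive at n = 2177; it does NOT by itself certify R_5(9) > 2177.

E[X] = 119078056033919999366896/116415321826934814453125 ≈ 1.0228727; E[X] ≥ 1; first-moment method inconclusive here.


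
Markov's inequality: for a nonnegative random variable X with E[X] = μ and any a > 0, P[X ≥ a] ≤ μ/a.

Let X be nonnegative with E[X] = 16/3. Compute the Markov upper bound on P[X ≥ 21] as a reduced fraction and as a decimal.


μ = E[X] = 16/3, a = 21.
Markov: P[X ≥ 21] ≤ μ/a = (16/3)/21 = 16/63.
Numerically: ≈ 0.25397.
(Since a = 21 > μ = 5.33333, the bound 16/63 is < 1 and informative.)

P[X ≥ 21] ≤ 16/63 ≈ 0.25397.


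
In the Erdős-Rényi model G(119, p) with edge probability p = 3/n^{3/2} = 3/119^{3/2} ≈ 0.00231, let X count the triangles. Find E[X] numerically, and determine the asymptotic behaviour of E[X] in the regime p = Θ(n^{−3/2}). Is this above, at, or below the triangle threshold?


Number of potential triangles: C(119, 3) = 273819.
Each occurs with probability p³ ≈ (0.00231)³ ≈ 1.23425e-08.
By linearity: E[X] = C(119, 3)·p³ ≈ 273819 · 1.23425e-08 ≈ 0.003.
Since α = 3/2 > 1, p = c/n^{3/2} = o(1/n) is below the triangle threshold p ~ 1/n. Asymptotically E[X] ~ (c³/6)·n^{3(1−α)} = (3³/6)·n^{-1.5} → 0, so by Markov's inequality G has no triangles w.h.p.

E[X] ≈ 0.003; in regime p = Θ(1/n^{3/2}) E[X] tends to 0 (below the triangle threshold p ~ 1/n).


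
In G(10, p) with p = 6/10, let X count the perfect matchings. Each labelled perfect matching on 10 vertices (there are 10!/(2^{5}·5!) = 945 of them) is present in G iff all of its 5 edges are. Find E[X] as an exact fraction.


K_10 has 10!/(2^{5}·5!) = 945 labelled perfect matchings.
For each such perfect matching H, let X_H = 1 if all 5 edges of H are present in G. Then P[X_H = 1] = p^{5} = (3/5)^{5} = 243/3125.
Summing the indicators: E[X] = Σ_H E[X_H] = 945 · p^{5} = 945 · 243/3125 = 45927/625.
Numerically: E[X] ≈ 73.48.

E[X] = 945 · (3/5)^{5} = 45927/625 ≈ 73.48.


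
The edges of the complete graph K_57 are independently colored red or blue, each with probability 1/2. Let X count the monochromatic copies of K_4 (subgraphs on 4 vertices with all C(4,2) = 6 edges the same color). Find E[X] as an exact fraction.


Let X = Σ_S X_S over the C(57, 4) = 395010 subsets S of size 4, where X_S = 1 if the K_4 on S is monochromatic.
For a fixed S, the K_4 on S has C(4, 2) = 6 edges. P[all 6 edges red] = (1/2)^6, and likewise for blue, so P[monochromatic] = 2·(1/2)^6 = 2^{1 − 6} = 1/32.
By linearity of expectation: E[X] = C(57, 4) · 2^{1 − 6} = 395010 · 1/32 = 197505/16.
Numerically: E[X] ≈ 12344.06250.

E[X] = C(57,4)·2^(1−C(4,2)) = 197505/16 ≈ 12344.06250.


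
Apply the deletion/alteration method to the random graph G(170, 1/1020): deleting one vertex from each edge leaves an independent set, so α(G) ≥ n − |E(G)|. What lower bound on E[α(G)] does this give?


E[|E(G)|] = C(170, 2)·p = 14365 · (1/1020) = 169/12.
E[α(G)] ≥ n − E[|E(G)|] = 170 − 169/12 = 1871/12.
Numerically: ≈ 155.9167.
(This is only a lower bound; the true E[α(G)] may be larger.)

E[α(G)] ≥ 1871/12 ≈ 155.9167.


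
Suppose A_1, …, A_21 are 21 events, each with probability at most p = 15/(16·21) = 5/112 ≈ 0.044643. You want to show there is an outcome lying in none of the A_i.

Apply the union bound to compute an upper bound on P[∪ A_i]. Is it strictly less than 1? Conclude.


Union bound: P[∪_{i=1}^{21} A_i] ≤ Σ_i P[A_i] ≤ 21·p = 21·(5/112) = 15/16.
Numerically: 15/16 ≈ 0.937500.
Is 15/16 < 1? YES.
Since P[∪ A_i] ≤ 15/16 < 1, the complement has P[∩ A_i^c] ≥ 1 − 15/16 = 1/16 > 0, so some outcome avoids every A_i.

21·p = 15/16 ≈ 0.937500; existence CERTIFIED by the union bound.


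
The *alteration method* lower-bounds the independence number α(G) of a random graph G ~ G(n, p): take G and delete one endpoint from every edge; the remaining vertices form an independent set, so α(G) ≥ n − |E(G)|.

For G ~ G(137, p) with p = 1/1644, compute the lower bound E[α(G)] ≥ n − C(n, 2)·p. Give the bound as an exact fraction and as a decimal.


E[|E(G)|] = C(137, 2)·p = 9316 · (1/1644) = 17/3.
E[α(G)] ≥ n − E[|E(G)|] = 137 − 17/3 = 394/3.
Numerically: ≈ 131.333333.
(This is only a lower bound; the true E[α(G)] may be larger.)

E[α(G)] ≥ 394/3 ≈ 131.333333.


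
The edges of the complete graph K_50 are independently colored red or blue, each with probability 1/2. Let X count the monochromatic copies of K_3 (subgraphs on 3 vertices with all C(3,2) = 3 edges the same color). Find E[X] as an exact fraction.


Let X = Σ_S X_S over the C(50, 3) = 19600 subsets S of size 3, where X_S = 1 if the K_3 on S is monochromatic.
For a fixed S, the K_3 on S has C(3, 2) = 3 edges. P[all 3 edges red] = (1/2)^3, and likewise for blue, so P[monochromatic] = 2·(1/2)^3 = 2^{1 − 3} = 1/4.
By linearity of expectation: E[X] = C(50, 3) · 2^{1 − 3} = 19600 · 1/4 = 4900.
Numerically: E[X] ≈ 4900.000.

E[X] = C(50,3)·2^(1−C(3,2)) = 4900 ≈ 4900.000.


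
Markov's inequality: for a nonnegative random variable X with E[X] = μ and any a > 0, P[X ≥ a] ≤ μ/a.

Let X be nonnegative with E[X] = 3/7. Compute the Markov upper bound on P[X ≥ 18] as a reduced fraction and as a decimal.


μ = E[X] = 3/7, a = 18.
Markov: P[X ≥ 18] ≤ μ/a = (3/7)/18 = 1/42.
Numerically: ≈ 0.024.
(Since a = 18 > μ = 0.429, the bound 1/42 is < 1 and informative.)

P[X ≥ 18] ≤ 1/42 ≈ 0.024.


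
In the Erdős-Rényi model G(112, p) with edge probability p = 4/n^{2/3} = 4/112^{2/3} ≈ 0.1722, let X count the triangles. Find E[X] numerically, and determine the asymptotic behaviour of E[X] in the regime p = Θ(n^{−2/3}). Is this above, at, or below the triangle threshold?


Number of potential triangles: C(112, 3) = 227920.
Each occurs with probability p³ ≈ (0.1722)³ ≈ 5.102041e-03.
By linearity: E[X] = C(112, 3)·p³ ≈ 227920 · 5.102041e-03 ≈ 1162.8571.
Since α = 2/3 < 1, p = c/n^{2/3} ≫ 1/n is above the triangle threshold p ~ 1/n. Asymptotically E[X] ~ (c³/6)·n^{3(1−α)} = (4³/6)·n^{1} → ∞; triangles are abundant w.h.p.

E[X] ≈ 1162.8571; in regime p = Θ(1/n^{2/3}) E[X] diverges (above the triangle threshold p ~ 1/n).


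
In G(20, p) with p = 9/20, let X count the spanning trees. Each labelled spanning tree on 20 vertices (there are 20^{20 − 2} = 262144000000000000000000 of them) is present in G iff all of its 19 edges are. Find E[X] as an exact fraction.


K_20 has 20^{20 − 2} = 262144000000000000000000 labelled spanning trees.
For each such spanning tree H, let X_H = 1 if all 19 edges of H are present in G. Then P[X_H = 1] = p^{19} = (9/20)^{19} = 1350851717672992089/5242880000000000000000000.
By linearity of expectation: E[X] = Σ_H E[X_H] = 262144000000000000000000 · p^{19} = 262144000000000000000000 · 1350851717672992089/5242880000000000000000000 = 1350851717672992089/20.
Numerically: E[X] ≈ 6.75e+16.

E[X] = 262144000000000000000000 · (9/20)^{19} = 1350851717672992089/20 ≈ 6.75e+16.


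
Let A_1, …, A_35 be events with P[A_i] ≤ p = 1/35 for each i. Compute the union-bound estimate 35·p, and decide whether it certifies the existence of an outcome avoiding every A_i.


Union bound: P[∪_{i=1}^{35} A_i] ≤ Σ_i P[A_i] ≤ 35·p = 35·(1/35) = 1.
Numerically: 1 ≈ 1.000000.
Is 1 < 1? NO.
Since the bound 1 is ≥ 1, the union bound is uninformative here; it does NOT by itself certify existence.

35·p = 1 ≈ 1.000000; existence NOT certified by the union bound.


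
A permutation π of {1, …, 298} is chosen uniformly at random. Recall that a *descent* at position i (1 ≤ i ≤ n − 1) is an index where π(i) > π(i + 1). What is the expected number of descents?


Write X = Σ X_I over i = 1, …, 297, with X_I the indicator of one descent.
There are 297 indicators.
For each fixed i, the pair (π(i), π(i+1)) is a uniformly random ordered pair of distinct values from {1, …, 298}; by symmetry P[π(i) > π(i+1)] = 1/2.
By linearity: E[X] = 297 · (1/2) = (298 − 1) · (1/2) = 297/2 ≈ 148.500000.

E[X] = 297/2 = 148.500000.


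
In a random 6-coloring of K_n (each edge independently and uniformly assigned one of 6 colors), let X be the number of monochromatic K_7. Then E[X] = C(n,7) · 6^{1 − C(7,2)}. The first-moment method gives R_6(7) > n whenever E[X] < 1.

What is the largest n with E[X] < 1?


We need C(n, 7) · 6^{1 − 21} < 1, i.e. C(n, 7) < 6^{21 − 1} = 3656158440062976.
Check values of n near the boundary:
  n = 564: C(564, 7) = 3469685994423792; 3469685994423792 < 3656158440062976? YES
  n = 565: C(565, 7) = 3513212521235560; 3513212521235560 < 3656158440062976? YES
  n = 566: C(566, 7) = 3557206237959440; 3557206237959440 < 3656158440062976? YES
  n = 567: C(567, 7) = 3601671315933933; 3601671315933933 < 3656158440062976? YES
  n = 568: C(568, 7) = 3646611956239704; 3646611956239704 < 3656158440062976? YES
  n = 569: C(569, 7) = 3692032389858348; 3692032389858348 < 3656158440062976? NO
The largest n with C(n, 7) < 3656158440062976 is n = 568 (where E[X] = 16882462760369/16926659444736 ≈ 0.997389). Hence R_6(7) > 568, i.e. R_6(7) ≥ 569.

Largest n = 568; hence R_6(7) > 568.


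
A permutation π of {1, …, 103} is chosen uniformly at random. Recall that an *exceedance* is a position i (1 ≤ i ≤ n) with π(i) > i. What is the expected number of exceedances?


Write X = Σ_{i=1}^{103} X_i, where X_i = 1_{π(i) > i}.
For each fixed i, π(i) is uniform over {1, …, 103} (marginal of a uniform permutation), so P[π(i) > i] = (n − i)/n. Summing: Σ_{i=1}^{103} (n − i)/n = (0 + 1 + … + 102)/103 = 103(103 − 1)/(2·103) = (103 − 1)/2.
Hence E[X] = Σ_{i=1}^{103} (103 − i)/103 = 51 ≈ 51.00000.

E[X] = 51 = 51.00000.


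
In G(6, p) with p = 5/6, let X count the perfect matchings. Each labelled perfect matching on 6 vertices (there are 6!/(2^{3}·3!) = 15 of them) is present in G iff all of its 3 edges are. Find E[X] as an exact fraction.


K_6 has 6!/(2^{3}·3!) = 15 labelled perfect matchings.
For each such perfect matching H, let X_H = 1 if all 3 edges of H are present in G. Then P[X_H = 1] = p^{3} = (5/6)^{3} = 125/216.
Summing the indicators: E[X] = Σ_H E[X_H] = 15 · p^{3} = 15 · 125/216 = 625/72.
Numerically: E[X] ≈ 8.681.

E[X] = 15 · (5/6)^{3} = 625/72 ≈ 8.681.


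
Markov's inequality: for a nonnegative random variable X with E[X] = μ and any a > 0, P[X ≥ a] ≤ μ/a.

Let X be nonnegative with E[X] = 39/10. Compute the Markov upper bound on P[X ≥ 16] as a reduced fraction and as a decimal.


μ = E[X] = 39/10, a = 16.
Markov: P[X ≥ 16] ≤ μ/a = (39/10)/16 = 39/160.
Numerically: ≈ 0.243750.
(Since a = 16 > μ = 3.900000, the bound 39/160 is < 1 and informative.)

P[X ≥ 16] ≤ 39/160 ≈ 0.243750.


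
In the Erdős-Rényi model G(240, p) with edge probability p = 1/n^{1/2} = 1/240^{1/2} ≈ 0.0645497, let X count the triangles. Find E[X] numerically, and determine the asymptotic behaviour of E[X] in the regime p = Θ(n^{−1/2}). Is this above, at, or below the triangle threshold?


Number of potential triangles: C(240, 3) = 2275280.
Each occurs with probability p³ ≈ (0.0645497)³ ≈ 2.68957177e-04.
By linearity: E[X] = C(240, 3)·p³ ≈ 2275280 · 2.68957177e-04 ≈ 611.952885.
Since α = 1/2 < 1, p = c/n^{1/2} ≫ 1/n is above the triangle threshold p ~ 1/n. Asymptotically E[X] ~ (c³/6)·n^{3(1−α)} = (1³/6)·n^{1.5} → ∞; triangles are abundant w.h.p.

E[X] ≈ 611.952885; in regime p = Θ(1/n^{1/2}) E[X] diverges (above the triangle threshold p ~ 1/n).


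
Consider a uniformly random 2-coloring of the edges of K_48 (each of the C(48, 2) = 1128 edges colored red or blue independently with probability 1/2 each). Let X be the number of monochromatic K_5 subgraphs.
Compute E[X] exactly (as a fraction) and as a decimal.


Let X = Σ_S X_S over the C(48, 5) = 1712304 subsets S of size 5, where X_S = 1 if the K_5 on S is monochromatic.
For a fixed S, the K_5 on S has C(5, 2) = 10 edges. P[all 10 edges red] = (1/2)^10, and likewise for blue, so P[monochromatic] = 2·(1/2)^10 = 2^{1 − 10} = 1/512.
Summing: E[X] = C(48, 5) · 2^{1 − 10} = 1712304 · 1/512 = 107019/32.
Numerically: E[X] ≈ 3344.3438.

E[X] = C(48,5)·2^(1−C(5,2)) = 107019/32 ≈ 3344.3438.


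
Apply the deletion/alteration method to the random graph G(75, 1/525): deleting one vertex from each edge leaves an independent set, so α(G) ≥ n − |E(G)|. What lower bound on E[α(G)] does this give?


E[|E(G)|] = C(75, 2)·p = 2775 · (1/525) = 37/7.
E[α(G)] ≥ n − E[|E(G)|] = 75 − 37/7 = 488/7.
Numerically: ≈ 69.714286.
(This is only a lower bound; the true E[α(G)] may be larger.)

E[α(G)] ≥ 488/7 ≈ 69.714286.


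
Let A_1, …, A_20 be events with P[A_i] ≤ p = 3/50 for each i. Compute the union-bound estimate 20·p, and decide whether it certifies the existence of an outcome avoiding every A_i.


Union bound: P[∪_{i=1}^{20} A_i] ≤ Σ_i P[A_i] ≤ 20·p = 20·(3/50) = 6/5.
Numerically: 6/5 ≈ 1.2000.
Is 6/5 < 1? NO.
Since the bound 6/5 is ≥ 1, the union bound is uninformative here; it does NOT by itself certify existence.

20·p = 6/5 ≈ 1.2000; existence NOT certified by the union bound.


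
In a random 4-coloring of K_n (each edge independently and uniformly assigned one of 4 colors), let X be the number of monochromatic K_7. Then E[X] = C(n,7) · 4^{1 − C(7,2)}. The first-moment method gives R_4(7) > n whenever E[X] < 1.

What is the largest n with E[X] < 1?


We need C(n, 7) · 4^{1 − 21} < 1, i.e. C(n, 7) < 4^{21 − 1} = 1099511627776.
Check values of n near the boundary:
  n = 175: C(175, 7) = 883208107275; 883208107275 < 1099511627776? YES
  n = 176: C(176, 7) = 919790691600; 919790691600 < 1099511627776? YES
  n = 177: C(177, 7) = 957664425960; 957664425960 < 1099511627776? YES
  n = 178: C(178, 7) = 996867063280; 996867063280 < 1099511627776? YES
  n = 179: C(179, 7) = 1037437234460; 1037437234460 < 1099511627776? YES
  n = 180: C(180, 7) = 1079414463600; 1079414463600 < 1099511627776? YES
  n = 181: C(181, 7) = 1122839183400; 1122839183400 < 1099511627776? NO
  n = 182: C(182, 7) = 1167752750736; 1167752750736 < 1099511627776? NO
  n = 183: C(183, 7) = 1214197462413; 1214197462413 < 1099511627776? NO
The largest n with C(n, 7) < 1099511627776 is n = 180 (where E[X] = 67463403975/68719476736 ≈ 0.9817217). Hence R_4(7) > 180, i.e. R_4(7) ≥ 181.

Largest n = 180; hence R_4(7) > 180.


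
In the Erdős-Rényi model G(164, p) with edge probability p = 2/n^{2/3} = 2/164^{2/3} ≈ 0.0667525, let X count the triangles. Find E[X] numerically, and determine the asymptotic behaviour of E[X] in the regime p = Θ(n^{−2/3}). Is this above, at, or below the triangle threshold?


Number of potential triangles: C(164, 3) = 721764.
Each occurs with probability p³ ≈ (0.0667525)³ ≈ 2.97441999e-04.
By linearity: E[X] = C(164, 3)·p³ ≈ 721764 · 2.97441999e-04 ≈ 214.682927.
Since α = 2/3 < 1, p = c/n^{2/3} ≫ 1/n is above the triangle threshold p ~ 1/n. Asymptotically E[X] ~ (c³/6)·n^{3(1−α)} = (2³/6)·n^{1} → ∞; triangles are abundant w.h.p.

E[X] ≈ 214.682927; in regime p = Θ(1/n^{2/3}) E[X] diverges (above the triangle threshold p ~ 1/n).


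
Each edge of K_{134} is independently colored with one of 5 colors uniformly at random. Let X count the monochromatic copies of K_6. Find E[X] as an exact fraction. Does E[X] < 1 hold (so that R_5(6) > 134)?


E[X] = C(134, 6) · 5^{1 − 15} = 7177979809 · 5^{−14} = 7177979809/6103515625.
As a reduced fraction: E[X] = 7177979809/6103515625 ≈ 1.176.
Is E[X] < 1? NO.
Since E[X] ≥ 1, the first-moment bound is inconclusive at n = 134; it does NOT by itself certify R_5(6) > 134.

E[X] = 7177979809/6103515625 ≈ 1.176; E[X] ≥ 1; first-moment method inconclusive here.


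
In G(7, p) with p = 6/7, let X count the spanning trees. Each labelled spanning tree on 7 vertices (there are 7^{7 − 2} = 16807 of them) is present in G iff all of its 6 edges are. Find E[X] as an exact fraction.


K_7 has 7^{7 − 2} = 16807 labelled spanning trees.
For each such spanning tree H, let X_H = 1 if all 6 edges of H are present in G. Then P[X_H = 1] = p^{6} = (6/7)^{6} = 46656/117649.
Summing the indicators: E[X] = Σ_H E[X_H] = 16807 · p^{6} = 16807 · 46656/117649 = 46656/7.
Numerically: E[X] ≈ 6665.1.

E[X] = 16807 · (6/7)^{6} = 46656/7 ≈ 6665.1.


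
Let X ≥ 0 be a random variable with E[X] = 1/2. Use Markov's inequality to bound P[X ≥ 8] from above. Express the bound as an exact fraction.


μ = E[X] = 1/2, a = 8.
Markov: P[X ≥ 8] ≤ μ/a = (1/2)/8 = 1/16.
Numerically: ≈ 0.0625.
(Since a = 8 > μ = 0.5000, the bound 1/16 is < 1 and informative.)

P[X ≥ 8] ≤ 1/16 ≈ 0.0625.


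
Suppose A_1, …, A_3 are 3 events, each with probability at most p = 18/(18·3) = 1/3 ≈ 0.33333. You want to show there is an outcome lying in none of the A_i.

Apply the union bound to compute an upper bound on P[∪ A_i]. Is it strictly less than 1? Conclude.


Union bound: P[∪_{i=1}^{3} A_i] ≤ Σ_i P[A_i] ≤ 3·p = 3·(1/3) = 1.
Numerically: 1 ≈ 1.00000.
Is 1 < 1? NO.
Since the bound 1 is ≥ 1, the union bound is uninformative here; it does NOT by itself certify existence.

3·p = 1 ≈ 1.00000; existence NOT certified by the union bound.


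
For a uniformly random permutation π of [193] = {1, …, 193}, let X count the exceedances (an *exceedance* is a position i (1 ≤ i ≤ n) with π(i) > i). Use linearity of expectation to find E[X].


Write X = Σ_{i=1}^{193} X_i, where X_i = 1_{π(i) > i}.
For each fixed i, π(i) is uniform over {1, …, 193} (marginal of a uniform permutation), so P[π(i) > i] = (n − i)/n. Summing: Σ_{i=1}^{193} (n − i)/n = (0 + 1 + … + 192)/193 = 193(193 − 1)/(2·193) = (193 − 1)/2.
Hence E[X] = Σ_{i=1}^{193} (193 − i)/193 = 96 ≈ 96.000.

E[X] = 96 = 96.000.


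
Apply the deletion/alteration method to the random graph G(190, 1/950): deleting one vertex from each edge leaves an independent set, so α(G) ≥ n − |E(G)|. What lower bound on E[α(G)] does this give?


E[|E(G)|] = C(190, 2)·p = 17955 · (1/950) = 189/10.
E[α(G)] ≥ n − E[|E(G)|] = 190 − 189/10 = 1711/10.
Numerically: ≈ 171.10000.
(This is only a lower bound; the true E[α(G)] may be larger.)

E[α(G)] ≥ 1711/10 ≈ 171.10000.


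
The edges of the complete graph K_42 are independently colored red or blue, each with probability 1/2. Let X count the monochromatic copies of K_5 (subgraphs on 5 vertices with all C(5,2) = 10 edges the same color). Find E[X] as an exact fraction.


Let X = Σ_S X_S over the C(42, 5) = 850668 subsets S of size 5, where X_S = 1 if the K_5 on S is monochromatic.
For a fixed S, the K_5 on S has C(5, 2) = 10 edges. P[all 10 edges red] = (1/2)^10, and likewise for blue, so P[monochromatic] = 2·(1/2)^10 = 2^{1 − 10} = 1/512.
By linearity of expectation: E[X] = C(42, 5) · 2^{1 − 10} = 850668 · 1/512 = 212667/128.
Numerically: E[X] ≈ 1661.46094.

E[X] = C(42,5)·2^(1−C(5,2)) = 212667/128 ≈ 1661.46094.


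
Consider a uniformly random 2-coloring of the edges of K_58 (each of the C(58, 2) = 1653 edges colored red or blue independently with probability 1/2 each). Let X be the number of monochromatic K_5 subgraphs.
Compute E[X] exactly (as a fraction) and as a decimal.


Let X = Σ_S X_S over the C(58, 5) = 4582116 subsets S of size 5, where X_S = 1 if the K_5 on S is monochromatic.
For a fixed S, the K_5 on S has C(5, 2) = 10 edges. P[all 10 edges red] = (1/2)^10, and likewise for blue, so P[monochromatic] = 2·(1/2)^10 = 2^{1 − 10} = 1/512.
By linearity: E[X] = C(58, 5) · 2^{1 − 10} = 4582116 · 1/512 = 1145529/128.
Numerically: E[X] ≈ 8949.445.

E[X] = C(58,5)·2^(1−C(5,2)) = 1145529/128 ≈ 8949.445.
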